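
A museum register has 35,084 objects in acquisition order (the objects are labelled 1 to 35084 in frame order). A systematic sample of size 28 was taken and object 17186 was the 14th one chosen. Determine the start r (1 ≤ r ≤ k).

897

k = 35084/28 = 1253
r = 17186 − (14−1)×1253 = 17186 − 16289 = 897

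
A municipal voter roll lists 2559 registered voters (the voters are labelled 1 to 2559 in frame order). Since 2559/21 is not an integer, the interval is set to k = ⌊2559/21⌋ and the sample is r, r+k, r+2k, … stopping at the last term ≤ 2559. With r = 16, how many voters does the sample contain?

22

k = ⌊2559/21⌋ = 121
Achieved size = ⌊(2559 − 16)/121⌋ + 1 = ⌊2543/121⌋ + 1 = 21 + 1 = 22
(last selection: 16 + 21×121 = 2557 ≤ 2559; next would be 2678 > 2559)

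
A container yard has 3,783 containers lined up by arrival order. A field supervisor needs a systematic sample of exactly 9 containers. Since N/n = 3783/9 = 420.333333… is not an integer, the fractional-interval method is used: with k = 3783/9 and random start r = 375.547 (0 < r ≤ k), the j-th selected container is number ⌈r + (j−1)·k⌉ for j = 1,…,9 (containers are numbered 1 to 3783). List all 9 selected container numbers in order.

376, 796, 1217, 1637, 2057, 2478, 2898, 3318, 3739

j=1: r + 0k = 375.547 → ⌈·⌉ = 376
j=2: r + 1k = 795.880333… → ⌈·⌉ = 796
j=3: r + 2k = 1216.213666… → ⌈·⌉ = 1217
j=4: r + 3k = 1636.547 → ⌈·⌉ = 1637
j=5: r + 4k = 2056.880333… → ⌈·⌉ = 2057
j=6: r + 5k = 2477.213666… → ⌈·⌉ = 2478
j=7: r + 6k = 2897.547 → ⌈·⌉ = 2898
j=8: r + 7k = 3317.880333… → ⌈·⌉ = 3318
j=9: r + 8k = 3738.213666… → ⌈·⌉ = 3739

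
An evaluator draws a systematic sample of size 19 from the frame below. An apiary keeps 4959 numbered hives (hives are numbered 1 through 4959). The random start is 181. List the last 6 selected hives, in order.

3574, 3835, 4096, 4357, 4618, 4879

k = N/n = 4959/19 = 261
14th selection = 181 + 13×261 = 3574
15th: 3574 + 261 = 3835
16th: 3835 + 261 = 4096
17th: 4096 + 261 = 4357
18th: 4357 + 261 = 4618
19th: 4618 + 261 = 4879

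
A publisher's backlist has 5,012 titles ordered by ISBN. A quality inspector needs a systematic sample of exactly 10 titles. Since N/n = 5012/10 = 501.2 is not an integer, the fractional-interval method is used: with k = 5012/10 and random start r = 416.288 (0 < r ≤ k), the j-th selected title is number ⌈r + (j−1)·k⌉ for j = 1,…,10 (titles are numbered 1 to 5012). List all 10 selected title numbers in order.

j=1: r + 0k = 416.288 → ⌈·⌉ = 417
j=2: r + 1k = 917.488 → ⌈·⌉ = 918
j=3: r + 2k = 1418.688 → ⌈·⌉ = 1419
j=4: r + 3k = 1919.888 → ⌈·⌉ = 1920
j=5: r + 4k = 2421.088 → ⌈·⌉ = 2422
j=6: r + 5k = 2922.288 → ⌈·⌉ = 2923
j=7: r + 6k = 3423.488 → ⌈·⌉ = 3424
j=8: r + 7k = 3924.688 → ⌈·⌉ = 3925
j=9: r + 8k = 4425.888 → ⌈·⌉ = 4426
j=10: r + 9k = 4927.088 → ⌈·⌉ = 4928

417, 918, 1419, 1920, 2422, 2923, 3424, 3925, 4426, 4928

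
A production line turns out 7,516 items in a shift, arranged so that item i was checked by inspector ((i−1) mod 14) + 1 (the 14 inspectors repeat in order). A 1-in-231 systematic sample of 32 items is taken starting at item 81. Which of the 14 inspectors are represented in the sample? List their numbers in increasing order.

4, 11

Consecutive selections differ by k = 231, so their inspector numbers differ by 231 mod 14 = 7.
gcd(231, 14) = 7, so the sample visits 14/7 = 2 distinct residues mod 14.
Start 81 is inspector 11; the inspectors hit are 4, 11.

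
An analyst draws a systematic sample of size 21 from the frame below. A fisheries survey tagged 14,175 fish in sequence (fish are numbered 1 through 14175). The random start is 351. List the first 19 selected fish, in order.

k = N/n = 14175/21 = 675
fish 1: 351
fish 2: 351 + 675 = 1026
fish 3: 1026 + 675 = 1701
fish 4: 1701 + 675 = 2376
fish 5: 2376 + 675 = 3051
fish 6: 3051 + 675 = 3726
fish 7: 3726 + 675 = 4401
fish 8: 4401 + 675 = 5076
fish 9: 5076 + 675 = 5751
fish 10: 5751 + 675 = 6426
fish 11: 6426 + 675 = 7101
fish 12: 7101 + 675 = 7776
fish 13: 7776 + 675 = 8451
fish 14: 8451 + 675 = 9126
fish 15: 9126 + 675 = 9801
fish 16: 9801 + 675 = 10476
fish 17: 10476 + 675 = 11151
fish 18: 11151 + 675 = 11826
fish 19: 11826 + 675 = 12501

351, 1026, 1701, 2376, 3051, 3726, 4401, 5076, 5751, 6426, 7101, 7776, 8451, 9126, 9801, 10476, 11151, 11826, 12501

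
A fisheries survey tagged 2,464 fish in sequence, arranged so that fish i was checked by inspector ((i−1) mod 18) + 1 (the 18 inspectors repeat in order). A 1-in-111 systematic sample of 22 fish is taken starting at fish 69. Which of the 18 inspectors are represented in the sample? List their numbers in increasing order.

3, 6, 9, 12, 15, 18

Consecutive selections differ by k = 111, so their inspector numbers differ by 111 mod 18 = 3.
gcd(111, 18) = 3, so the sample visits 18/3 = 6 distinct residues mod 18.
Start 69 is inspector 15; the inspectors hit are 3, 6, 9, 12, 15, 18.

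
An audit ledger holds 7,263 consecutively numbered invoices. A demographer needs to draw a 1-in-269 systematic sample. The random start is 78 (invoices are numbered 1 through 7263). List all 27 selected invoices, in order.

invoice 1: 78
invoice 2: 78 + 269 = 347
invoice 3: 347 + 269 = 616
invoice 4: 616 + 269 = 885
invoice 5: 885 + 269 = 1154
invoice 6: 1154 + 269 = 1423
invoice 7: 1423 + 269 = 1692
invoice 8: 1692 + 269 = 1961
invoice 9: 1961 + 269 = 2230
invoice 10: 2230 + 269 = 2499
invoice 11: 2499 + 269 = 2768
invoice 12: 2768 + 269 = 3037
invoice 13: 3037 + 269 = 3306
invoice 14: 3306 + 269 = 3575
invoice 15: 3575 + 269 = 3844
invoice 16: 3844 + 269 = 4113
invoice 17: 4113 + 269 = 4382
invoice 18: 4382 + 269 = 4651
invoice 19: 4651 + 269 = 4920
invoice 20: 4920 + 269 = 5189
invoice 21: 5189 + 269 = 5458
invoice 22: 5458 + 269 = 5727
invoice 23: 5727 + 269 = 5996
invoice 24: 5996 + 269 = 6265
invoice 25: 6265 + 269 = 6534
invoice 26: 6534 + 269 = 6803
invoice 27: 6803 + 269 = 7072

78, 347, 616, 885, 1154, 1423, 1692, 1961, 2230, 2499, 2768, 3037, 3306, 3575, 3844, 4113, 4382, 4651, 4920, 5189, 5458, 5727, 5996, 6265, 6534, 6803, 7072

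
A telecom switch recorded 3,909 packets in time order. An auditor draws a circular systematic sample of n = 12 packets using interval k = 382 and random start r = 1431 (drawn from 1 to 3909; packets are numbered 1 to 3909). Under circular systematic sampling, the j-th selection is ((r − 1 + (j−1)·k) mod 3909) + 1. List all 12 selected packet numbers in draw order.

Selection 1: 1431
Selection 2: 1431 + 382 = 1813
Selection 3: 1813 + 382 = 2195
Selection 4: 2195 + 382 = 2577
Selection 5: 2577 + 382 = 2959
Selection 6: 2959 + 382 = 3341
Selection 7: 3341 + 382 = 3723
Selection 8: 3723 + 382 = 4105 → 4105 − 3909 = 196
Selection 9: 196 + 382 = 578
Selection 10: 578 + 382 = 960
Selection 11: 960 + 382 = 1342
Selection 12: 1342 + 382 = 1724

1431, 1813, 2195, 2577, 2959, 3341, 3723, 196, 578, 960, 1342, 1724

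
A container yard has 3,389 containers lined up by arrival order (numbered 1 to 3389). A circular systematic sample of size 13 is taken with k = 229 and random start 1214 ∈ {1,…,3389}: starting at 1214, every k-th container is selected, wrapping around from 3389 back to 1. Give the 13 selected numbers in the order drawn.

Selection 1: 1214
Selection 2: 1214 + 229 = 1443
Selection 3: 1443 + 229 = 1672
Selection 4: 1672 + 229 = 1901
Selection 5: 1901 + 229 = 2130
Selection 6: 2130 + 229 = 2359
Selection 7: 2359 + 229 = 2588
Selection 8: 2588 + 229 = 2817
Selection 9: 2817 + 229 = 3046
Selection 10: 3046 + 229 = 3275
Selection 11: 3275 + 229 = 3504 → 3504 − 3389 = 115
Selection 12: 115 + 229 = 344
Selection 13: 344 + 229 = 573

1214, 1443, 1672, 1901, 2130, 2359, 2588, 2817, 3046, 3275, 115, 344, 573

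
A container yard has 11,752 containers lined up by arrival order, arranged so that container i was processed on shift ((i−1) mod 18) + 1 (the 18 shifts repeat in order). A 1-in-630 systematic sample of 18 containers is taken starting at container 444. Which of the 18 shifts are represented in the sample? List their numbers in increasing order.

12

Consecutive selections differ by k = 630, so their shift numbers differ by 630 mod 18 = 0.
gcd(630, 18) = 18, so the sample visits 18/18 = 1 distinct residues mod 18.
Start 444 is shift 12; the shifts hit are 12.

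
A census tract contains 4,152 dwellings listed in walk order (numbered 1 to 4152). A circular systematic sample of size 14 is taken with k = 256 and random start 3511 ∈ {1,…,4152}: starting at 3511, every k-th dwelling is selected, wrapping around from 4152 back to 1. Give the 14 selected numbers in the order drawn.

3511, 3767, 4023, 127, 383, 639, 895, 1151, 1407, 1663, 1919, 2175, 2431, 2687

Selection 1: 3511
Selection 2: 3511 + 256 = 3767
Selection 3: 3767 + 256 = 4023
Selection 4: 4023 + 256 = 4279 → 4279 − 4152 = 127
Selection 5: 127 + 256 = 383
Selection 6: 383 + 256 = 639
Selection 7: 639 + 256 = 895
Selection 8: 895 + 256 = 1151
Selection 9: 1151 + 256 = 1407
Selection 10: 1407 + 256 = 1663
Selection 11: 1663 + 256 = 1919
Selection 12: 1919 + 256 = 2175
Selection 13: 2175 + 256 = 2431
Selection 14: 2431 + 256 = 2687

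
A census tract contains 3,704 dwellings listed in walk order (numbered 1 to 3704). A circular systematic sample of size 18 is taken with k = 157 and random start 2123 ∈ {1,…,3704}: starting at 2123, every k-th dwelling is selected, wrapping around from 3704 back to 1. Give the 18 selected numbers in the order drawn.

2123, 2280, 2437, 2594, 2751, 2908, 3065, 3222, 3379, 3536, 3693, 146, 303, 460, 617, 774, 931, 1088

Selection 1: 2123
Selection 2: 2123 + 157 = 2280
Selection 3: 2280 + 157 = 2437
Selection 4: 2437 + 157 = 2594
Selection 5: 2594 + 157 = 2751
Selection 6: 2751 + 157 = 2908
Selection 7: 2908 + 157 = 3065
Selection 8: 3065 + 157 = 3222
Selection 9: 3222 + 157 = 3379
Selection 10: 3379 + 157 = 3536
Selection 11: 3536 + 157 = 3693
Selection 12: 3693 + 157 = 3850 → 3850 − 3704 = 146
Selection 13: 146 + 157 = 303
Selection 14: 303 + 157 = 460
Selection 15: 460 + 157 = 617
Selection 16: 617 + 157 = 774
Selection 17: 774 + 157 = 931
Selection 18: 931 + 157 = 1088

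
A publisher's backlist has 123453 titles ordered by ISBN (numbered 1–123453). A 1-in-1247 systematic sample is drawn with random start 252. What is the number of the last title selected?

k = 1247
99th selection = r + (99−1)·k = 252 + 98×1247 = 252 + 122206 = 122458

122458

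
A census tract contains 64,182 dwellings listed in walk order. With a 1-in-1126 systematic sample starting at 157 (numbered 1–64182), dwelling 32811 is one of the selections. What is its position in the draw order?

k = 1126
position = (32811 − 157)/1126 + 1 = 32654/1126 + 1 = 29 + 1 = 30

30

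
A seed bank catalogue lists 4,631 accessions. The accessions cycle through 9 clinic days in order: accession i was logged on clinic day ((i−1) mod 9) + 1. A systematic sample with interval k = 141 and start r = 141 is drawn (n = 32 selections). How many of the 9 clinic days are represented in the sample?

Consecutive selections differ by k = 141, so their clinic day numbers differ by 141 mod 9 = 6.
gcd(141, 9) = 3, so the sample visits 9/3 = 3 distinct residues mod 9.
Start 141 is clinic day 6; the clinic days hit are 3, 6, 9.

3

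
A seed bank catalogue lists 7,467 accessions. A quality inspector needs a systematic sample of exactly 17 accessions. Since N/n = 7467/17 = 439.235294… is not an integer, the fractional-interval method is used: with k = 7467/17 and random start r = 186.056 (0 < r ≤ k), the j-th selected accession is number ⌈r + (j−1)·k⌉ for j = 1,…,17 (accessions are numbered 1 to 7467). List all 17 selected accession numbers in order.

j=1: r + 0k = 186.056 → ⌈·⌉ = 187
j=2: r + 1k = 625.291294… → ⌈·⌉ = 626
j=3: r + 2k = 1064.526588… → ⌈·⌉ = 1065
j=4: r + 3k = 1503.761882… → ⌈·⌉ = 1504
j=5: r + 4k = 1942.997176… → ⌈·⌉ = 1943
j=6: r + 5k = 2382.232470… → ⌈·⌉ = 2383
j=7: r + 6k = 2821.467764… → ⌈·⌉ = 2822
j=8: r + 7k = 3260.703058… → ⌈·⌉ = 3261
j=9: r + 8k = 3699.938352… → ⌈·⌉ = 3700
j=10: r + 9k = 4139.173647… → ⌈·⌉ = 4140
j=11: r + 10k = 4578.408941… → ⌈·⌉ = 4579
j=12: r + 11k = 5017.644235… → ⌈·⌉ = 5018
j=13: r + 12k = 5456.879529… → ⌈·⌉ = 5457
j=14: r + 13k = 5896.114823… → ⌈·⌉ = 5897
j=15: r + 14k = 6335.350117… → ⌈·⌉ = 6336
j=16: r + 15k = 6774.585411… → ⌈·⌉ = 6775
j=17: r + 16k = 7213.820705… → ⌈·⌉ = 7214

187, 626, 1065, 1504, 1943, 2383, 2822, 3261, 3700, 4140, 4579, 5018, 5457, 5897, 6336, 6775, 7214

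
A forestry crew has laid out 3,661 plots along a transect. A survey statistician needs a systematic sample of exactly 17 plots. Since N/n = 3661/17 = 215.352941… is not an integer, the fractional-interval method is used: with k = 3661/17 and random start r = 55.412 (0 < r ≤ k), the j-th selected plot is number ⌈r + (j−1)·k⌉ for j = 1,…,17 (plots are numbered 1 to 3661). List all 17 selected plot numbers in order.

j=1: r + 0k = 55.412 → ⌈·⌉ = 56
j=2: r + 1k = 270.764941… → ⌈·⌉ = 271
j=3: r + 2k = 486.117882… → ⌈·⌉ = 487
j=4: r + 3k = 701.470823… → ⌈·⌉ = 702
j=5: r + 4k = 916.823764… → ⌈·⌉ = 917
j=6: r + 5k = 1132.176705… → ⌈·⌉ = 1133
j=7: r + 6k = 1347.529647… → ⌈·⌉ = 1348
j=8: r + 7k = 1562.882588… → ⌈·⌉ = 1563
j=9: r + 8k = 1778.235529… → ⌈·⌉ = 1779
j=10: r + 9k = 1993.588470… → ⌈·⌉ = 1994
j=11: r + 10k = 2208.941411… → ⌈·⌉ = 2209
j=12: r + 11k = 2424.294352… → ⌈·⌉ = 2425
j=13: r + 12k = 2639.647294… → ⌈·⌉ = 2640
j=14: r + 13k = 2855.000235… → ⌈·⌉ = 2856
j=15: r + 14k = 3070.353176… → ⌈·⌉ = 3071
j=16: r + 15k = 3285.706117… → ⌈·⌉ = 3286
j=17: r + 16k = 3501.059058… → ⌈·⌉ = 3502

56, 271, 487, 702, 917, 1133, 1348, 1563, 1779, 1994, 2209, 2425, 2640, 2856, 3071, 3286, 3502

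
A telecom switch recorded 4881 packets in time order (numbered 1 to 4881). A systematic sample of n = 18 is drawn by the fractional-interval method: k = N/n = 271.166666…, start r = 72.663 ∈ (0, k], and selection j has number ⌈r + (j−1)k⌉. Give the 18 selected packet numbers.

j=1: r + 0k = 72.663 → ⌈·⌉ = 73
j=2: r + 1k = 343.829666… → ⌈·⌉ = 344
j=3: r + 2k = 614.996333… → ⌈·⌉ = 615
j=4: r + 3k = 886.163 → ⌈·⌉ = 887
j=5: r + 4k = 1157.329666… → ⌈·⌉ = 1158
j=6: r + 5k = 1428.496333… → ⌈·⌉ = 1429
j=7: r + 6k = 1699.663 → ⌈·⌉ = 1700
j=8: r + 7k = 1970.829666… → ⌈·⌉ = 1971
j=9: r + 8k = 2241.996333… → ⌈·⌉ = 2242
j=10: r + 9k = 2513.163 → ⌈·⌉ = 2514
j=11: r + 10k = 2784.329666… → ⌈·⌉ = 2785
j=12: r + 11k = 3055.496333… → ⌈·⌉ = 3056
j=13: r + 12k = 3326.663 → ⌈·⌉ = 3327
j=14: r + 13k = 3597.829666… → ⌈·⌉ = 3598
j=15: r + 14k = 3868.996333… → ⌈·⌉ = 3869
j=16: r + 15k = 4140.163 → ⌈·⌉ = 4141
j=17: r + 16k = 4411.329666… → ⌈·⌉ = 4412
j=18: r + 17k = 4682.496333… → ⌈·⌉ = 4683

73, 344, 615, 887, 1158, 1429, 1700, 1971, 2242, 2514, 2785, 3056, 3327, 3598, 3869, 4141, 4412, 4683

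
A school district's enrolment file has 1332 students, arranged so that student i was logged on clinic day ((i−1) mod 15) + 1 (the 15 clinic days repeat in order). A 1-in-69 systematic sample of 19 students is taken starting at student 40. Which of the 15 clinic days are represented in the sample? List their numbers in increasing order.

1, 4, 7, 10, 13

Consecutive selections differ by k = 69, so their clinic day numbers differ by 69 mod 15 = 9.
gcd(69, 15) = 3, so the sample visits 15/3 = 5 distinct residues mod 15.
Start 40 is clinic day 10; the clinic days hit are 1, 4, 7, 10, 13.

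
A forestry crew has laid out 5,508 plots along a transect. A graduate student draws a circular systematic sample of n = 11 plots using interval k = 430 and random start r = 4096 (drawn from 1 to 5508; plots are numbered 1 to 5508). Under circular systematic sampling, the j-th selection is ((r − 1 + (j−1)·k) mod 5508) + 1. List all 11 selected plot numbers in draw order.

4096, 4526, 4956, 5386, 308, 738, 1168, 1598, 2028, 2458, 2888

Selection 1: 4096
Selection 2: 4096 + 430 = 4526
Selection 3: 4526 + 430 = 4956
Selection 4: 4956 + 430 = 5386
Selection 5: 5386 + 430 = 5816 → 5816 − 5508 = 308
Selection 6: 308 + 430 = 738
Selection 7: 738 + 430 = 1168
Selection 8: 1168 + 430 = 1598
Selection 9: 1598 + 430 = 2028
Selection 10: 2028 + 430 = 2458
Selection 11: 2458 + 430 = 2888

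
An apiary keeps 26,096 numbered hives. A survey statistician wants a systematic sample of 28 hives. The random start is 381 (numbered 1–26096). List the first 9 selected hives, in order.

k = N/n = 26096/28 = 932
hive 1: 381
hive 2: 381 + 932 = 1313
hive 3: 1313 + 932 = 2245
hive 4: 2245 + 932 = 3177
hive 5: 3177 + 932 = 4109
hive 6: 4109 + 932 = 5041
hive 7: 5041 + 932 = 5973
hive 8: 5973 + 932 = 6905
hive 9: 6905 + 932 = 7837

381, 1313, 2245, 3177, 4109, 5041, 5973, 6905, 7837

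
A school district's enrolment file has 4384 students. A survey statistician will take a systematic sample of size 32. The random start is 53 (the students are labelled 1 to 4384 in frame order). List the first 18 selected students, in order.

k = N/n = 4384/32 = 137
student 1: 53
student 2: 53 + 137 = 190
student 3: 190 + 137 = 327
student 4: 327 + 137 = 464
student 5: 464 + 137 = 601
student 6: 601 + 137 = 738
student 7: 738 + 137 = 875
student 8: 875 + 137 = 1012
student 9: 1012 + 137 = 1149
student 10: 1149 + 137 = 1286
student 11: 1286 + 137 = 1423
student 12: 1423 + 137 = 1560
student 13: 1560 + 137 = 1697
student 14: 1697 + 137 = 1834
student 15: 1834 + 137 = 1971
student 16: 1971 + 137 = 2108
student 17: 2108 + 137 = 2245
student 18: 2245 + 137 = 2382

53, 190, 327, 464, 601, 738, 875, 1012, 1149, 1286, 1423, 1560, 1697, 1834, 1971, 2108, 2245, 2382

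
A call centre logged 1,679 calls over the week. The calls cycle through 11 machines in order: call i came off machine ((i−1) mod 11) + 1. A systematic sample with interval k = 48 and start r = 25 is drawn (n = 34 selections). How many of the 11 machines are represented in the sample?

Consecutive selections differ by k = 48, so their machine numbers differ by 48 mod 11 = 4.
gcd(48, 11) = 1, so the sample visits 11/1 = 11 distinct residues mod 11.
Start 25 is machine 3; the machines hit are 1, 2, 3, 4, 5, 6, 7, 8, 9, 10, 11.

11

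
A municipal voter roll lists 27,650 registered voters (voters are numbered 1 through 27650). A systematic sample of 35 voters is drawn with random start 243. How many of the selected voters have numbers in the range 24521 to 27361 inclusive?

4

k = 27650/35 = 790
First selection ≥ 24521: 243 + ⌈(24521−243)/790⌉·790 = 243 + 31×790 = 24733
Last selection ≤ 27361: 243 + ⌊(27361−243)/790⌋·790 = 243 + 34×790 = 27103
Count = 34 − 31 + 1 = 4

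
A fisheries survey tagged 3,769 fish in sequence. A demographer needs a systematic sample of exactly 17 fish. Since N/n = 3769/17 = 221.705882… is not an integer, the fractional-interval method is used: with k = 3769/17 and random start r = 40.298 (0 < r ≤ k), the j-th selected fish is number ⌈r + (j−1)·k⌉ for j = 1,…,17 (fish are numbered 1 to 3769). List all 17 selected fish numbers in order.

41, 263, 484, 706, 928, 1149, 1371, 1593, 1814, 2036, 2258, 2480, 2701, 2923, 3145, 3366, 3588

j=1: r + 0k = 40.298 → ⌈·⌉ = 41
j=2: r + 1k = 262.003882… → ⌈·⌉ = 263
j=3: r + 2k = 483.709764… → ⌈·⌉ = 484
j=4: r + 3k = 705.415647… → ⌈·⌉ = 706
j=5: r + 4k = 927.121529… → ⌈·⌉ = 928
j=6: r + 5k = 1148.827411… → ⌈·⌉ = 1149
j=7: r + 6k = 1370.533294… → ⌈·⌉ = 1371
j=8: r + 7k = 1592.239176… → ⌈·⌉ = 1593
j=9: r + 8k = 1813.945058… → ⌈·⌉ = 1814
j=10: r + 9k = 2035.650941… → ⌈·⌉ = 2036
j=11: r + 10k = 2257.356823… → ⌈·⌉ = 2258
j=12: r + 11k = 2479.062705… → ⌈·⌉ = 2480
j=13: r + 12k = 2700.768588… → ⌈·⌉ = 2701
j=14: r + 13k = 2922.474470… → ⌈·⌉ = 2923
j=15: r + 14k = 3144.180352… → ⌈·⌉ = 3145
j=16: r + 15k = 3365.886235… → ⌈·⌉ = 3366
j=17: r + 16k = 3587.592117… → ⌈·⌉ = 3588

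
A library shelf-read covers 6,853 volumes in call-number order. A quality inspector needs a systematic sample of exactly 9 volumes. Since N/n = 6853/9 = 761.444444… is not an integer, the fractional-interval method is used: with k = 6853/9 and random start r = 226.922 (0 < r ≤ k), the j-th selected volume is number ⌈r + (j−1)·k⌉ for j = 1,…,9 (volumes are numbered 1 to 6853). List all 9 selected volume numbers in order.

j=1: r + 0k = 226.922 → ⌈·⌉ = 227
j=2: r + 1k = 988.366444… → ⌈·⌉ = 989
j=3: r + 2k = 1749.810888… → ⌈·⌉ = 1750
j=4: r + 3k = 2511.255333… → ⌈·⌉ = 2512
j=5: r + 4k = 3272.699777… → ⌈·⌉ = 3273
j=6: r + 5k = 4034.144222… → ⌈·⌉ = 4035
j=7: r + 6k = 4795.588666… → ⌈·⌉ = 4796
j=8: r + 7k = 5557.033111… → ⌈·⌉ = 5558
j=9: r + 8k = 6318.477555… → ⌈·⌉ = 6319

227, 989, 1750, 2512, 3273, 4035, 4796, 5558, 6319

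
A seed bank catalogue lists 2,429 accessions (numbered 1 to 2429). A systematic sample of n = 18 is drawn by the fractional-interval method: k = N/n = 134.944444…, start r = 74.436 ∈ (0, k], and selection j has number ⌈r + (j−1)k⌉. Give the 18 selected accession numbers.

75, 210, 345, 480, 615, 750, 885, 1020, 1154, 1289, 1424, 1559, 1694, 1829, 1964, 2099, 2234, 2369

j=1: r + 0k = 74.436 → ⌈·⌉ = 75
j=2: r + 1k = 209.380444… → ⌈·⌉ = 210
j=3: r + 2k = 344.324888… → ⌈·⌉ = 345
j=4: r + 3k = 479.269333… → ⌈·⌉ = 480
j=5: r + 4k = 614.213777… → ⌈·⌉ = 615
j=6: r + 5k = 749.158222… → ⌈·⌉ = 750
j=7: r + 6k = 884.102666… → ⌈·⌉ = 885
j=8: r + 7k = 1019.047111… → ⌈·⌉ = 1020
j=9: r + 8k = 1153.991555… → ⌈·⌉ = 1154
j=10: r + 9k = 1288.936 → ⌈·⌉ = 1289
j=11: r + 10k = 1423.880444… → ⌈·⌉ = 1424
j=12: r + 11k = 1558.824888… → ⌈·⌉ = 1559
j=13: r + 12k = 1693.769333… → ⌈·⌉ = 1694
j=14: r + 13k = 1828.713777… → ⌈·⌉ = 1829
j=15: r + 14k = 1963.658222… → ⌈·⌉ = 1964
j=16: r + 15k = 2098.602666… → ⌈·⌉ = 2099
j=17: r + 16k = 2233.547111… → ⌈·⌉ = 2234
j=18: r + 17k = 2368.491555… → ⌈·⌉ = 2369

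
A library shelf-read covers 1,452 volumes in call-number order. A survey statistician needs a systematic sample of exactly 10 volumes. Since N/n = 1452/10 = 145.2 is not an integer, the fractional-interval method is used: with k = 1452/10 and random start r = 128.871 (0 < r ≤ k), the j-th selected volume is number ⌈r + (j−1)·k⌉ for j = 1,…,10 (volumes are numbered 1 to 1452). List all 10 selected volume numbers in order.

129, 275, 420, 565, 710, 855, 1001, 1146, 1291, 1436

j=1: r + 0k = 128.871 → ⌈·⌉ = 129
j=2: r + 1k = 274.071 → ⌈·⌉ = 275
j=3: r + 2k = 419.271 → ⌈·⌉ = 420
j=4: r + 3k = 564.471 → ⌈·⌉ = 565
j=5: r + 4k = 709.671 → ⌈·⌉ = 710
j=6: r + 5k = 854.871 → ⌈·⌉ = 855
j=7: r + 6k = 1000.071 → ⌈·⌉ = 1001
j=8: r + 7k = 1145.271 → ⌈·⌉ = 1146
j=9: r + 8k = 1290.471 → ⌈·⌉ = 1291
j=10: r + 9k = 1435.671 → ⌈·⌉ = 1436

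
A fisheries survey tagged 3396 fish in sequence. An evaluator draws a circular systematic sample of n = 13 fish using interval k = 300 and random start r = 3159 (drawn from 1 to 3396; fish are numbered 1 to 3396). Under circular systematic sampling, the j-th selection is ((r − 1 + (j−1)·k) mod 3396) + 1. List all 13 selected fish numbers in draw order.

Selection 1: 3159
Selection 2: 3159 + 300 = 3459 → 3459 − 3396 = 63
Selection 3: 63 + 300 = 363
Selection 4: 363 + 300 = 663
Selection 5: 663 + 300 = 963
Selection 6: 963 + 300 = 1263
Selection 7: 1263 + 300 = 1563
Selection 8: 1563 + 300 = 1863
Selection 9: 1863 + 300 = 2163
Selection 10: 2163 + 300 = 2463
Selection 11: 2463 + 300 = 2763
Selection 12: 2763 + 300 = 3063
Selection 13: 3063 + 300 = 3363

3159, 63, 363, 663, 963, 1263, 1563, 1863, 2163, 2463, 2763, 3063, 3363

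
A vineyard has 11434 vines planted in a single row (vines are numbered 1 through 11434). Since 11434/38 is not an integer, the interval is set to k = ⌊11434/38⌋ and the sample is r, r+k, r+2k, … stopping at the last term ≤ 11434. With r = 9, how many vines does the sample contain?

39

k = ⌊11434/38⌋ = 300
Achieved size = ⌊(11434 − 9)/300⌋ + 1 = ⌊11425/300⌋ + 1 = 38 + 1 = 39
(last selection: 9 + 38×300 = 11409 ≤ 11434; next would be 11709 > 11434)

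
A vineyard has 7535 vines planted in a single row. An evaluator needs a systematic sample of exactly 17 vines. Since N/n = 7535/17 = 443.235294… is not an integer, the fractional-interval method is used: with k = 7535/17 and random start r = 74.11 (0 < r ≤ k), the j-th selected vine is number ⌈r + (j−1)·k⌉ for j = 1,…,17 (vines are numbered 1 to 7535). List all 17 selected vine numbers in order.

j=1: r + 0k = 74.11 → ⌈·⌉ = 75
j=2: r + 1k = 517.345294… → ⌈·⌉ = 518
j=3: r + 2k = 960.580588… → ⌈·⌉ = 961
j=4: r + 3k = 1403.815882… → ⌈·⌉ = 1404
j=5: r + 4k = 1847.051176… → ⌈·⌉ = 1848
j=6: r + 5k = 2290.286470… → ⌈·⌉ = 2291
j=7: r + 6k = 2733.521764… → ⌈·⌉ = 2734
j=8: r + 7k = 3176.757058… → ⌈·⌉ = 3177
j=9: r + 8k = 3619.992352… → ⌈·⌉ = 3620
j=10: r + 9k = 4063.227647… → ⌈·⌉ = 4064
j=11: r + 10k = 4506.462941… → ⌈·⌉ = 4507
j=12: r + 11k = 4949.698235… → ⌈·⌉ = 4950
j=13: r + 12k = 5392.933529… → ⌈·⌉ = 5393
j=14: r + 13k = 5836.168823… → ⌈·⌉ = 5837
j=15: r + 14k = 6279.404117… → ⌈·⌉ = 6280
j=16: r + 15k = 6722.639411… → ⌈·⌉ = 6723
j=17: r + 16k = 7165.874705… → ⌈·⌉ = 7166

75, 518, 961, 1404, 1848, 2291, 2734, 3177, 3620, 4064, 4507, 4950, 5393, 5837, 6280, 6723, 7166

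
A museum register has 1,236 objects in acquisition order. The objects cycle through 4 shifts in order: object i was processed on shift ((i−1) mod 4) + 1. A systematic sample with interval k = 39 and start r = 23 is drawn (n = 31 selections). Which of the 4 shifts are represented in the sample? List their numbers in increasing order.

1, 2, 3, 4

Consecutive selections differ by k = 39, so their shift numbers differ by 39 mod 4 = 3.
gcd(39, 4) = 1, so the sample visits 4/1 = 4 distinct residues mod 4.
Start 23 is shift 3; the shifts hit are 1, 2, 3, 4.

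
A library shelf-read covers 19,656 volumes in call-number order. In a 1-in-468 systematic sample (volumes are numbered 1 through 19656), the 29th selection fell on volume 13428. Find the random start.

k = 468
r = 13428 − (29−1)×468 = 13428 − 13104 = 324

324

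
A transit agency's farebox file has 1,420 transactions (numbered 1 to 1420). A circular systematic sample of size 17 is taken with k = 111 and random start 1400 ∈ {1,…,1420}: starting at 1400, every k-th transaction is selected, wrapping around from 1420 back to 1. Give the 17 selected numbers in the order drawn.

1400, 91, 202, 313, 424, 535, 646, 757, 868, 979, 1090, 1201, 1312, 3, 114, 225, 336

Selection 1: 1400
Selection 2: 1400 + 111 = 1511 → 1511 − 1420 = 91
Selection 3: 91 + 111 = 202
Selection 4: 202 + 111 = 313
Selection 5: 313 + 111 = 424
Selection 6: 424 + 111 = 535
Selection 7: 535 + 111 = 646
Selection 8: 646 + 111 = 757
Selection 9: 757 + 111 = 868
Selection 10: 868 + 111 = 979
Selection 11: 979 + 111 = 1090
Selection 12: 1090 + 111 = 1201
Selection 13: 1201 + 111 = 1312
Selection 14: 1312 + 111 = 1423 → 1423 − 1420 = 3
Selection 15: 3 + 111 = 114
Selection 16: 114 + 111 = 225
Selection 17: 225 + 111 = 336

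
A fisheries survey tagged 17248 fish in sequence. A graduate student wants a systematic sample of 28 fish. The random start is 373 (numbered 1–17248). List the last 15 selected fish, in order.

8381, 8997, 9613, 10229, 10845, 11461, 12077, 12693, 13309, 13925, 14541, 15157, 15773, 16389, 17005

k = N/n = 17248/28 = 616
14th selection = 373 + 13×616 = 8381
15th: 8381 + 616 = 8997
16th: 8997 + 616 = 9613
17th: 9613 + 616 = 10229
18th: 10229 + 616 = 10845
19th: 10845 + 616 = 11461
20th: 11461 + 616 = 12077
21st: 12077 + 616 = 12693
22nd: 12693 + 616 = 13309
23rd: 13309 + 616 = 13925
24th: 13925 + 616 = 14541
25th: 14541 + 616 = 15157
26th: 15157 + 616 = 15773
27th: 15773 + 616 = 16389
28th: 16389 + 616 = 17005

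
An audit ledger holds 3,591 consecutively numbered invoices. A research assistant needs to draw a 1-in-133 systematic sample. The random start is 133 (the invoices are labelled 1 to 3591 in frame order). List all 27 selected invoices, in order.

invoice 1: 133
invoice 2: 133 + 133 = 266
invoice 3: 266 + 133 = 399
invoice 4: 399 + 133 = 532
invoice 5: 532 + 133 = 665
invoice 6: 665 + 133 = 798
invoice 7: 798 + 133 = 931
invoice 8: 931 + 133 = 1064
invoice 9: 1064 + 133 = 1197
invoice 10: 1197 + 133 = 1330
invoice 11: 1330 + 133 = 1463
invoice 12: 1463 + 133 = 1596
invoice 13: 1596 + 133 = 1729
invoice 14: 1729 + 133 = 1862
invoice 15: 1862 + 133 = 1995
invoice 16: 1995 + 133 = 2128
invoice 17: 2128 + 133 = 2261
invoice 18: 2261 + 133 = 2394
invoice 19: 2394 + 133 = 2527
invoice 20: 2527 + 133 = 2660
invoice 21: 2660 + 133 = 2793
invoice 22: 2793 + 133 = 2926
invoice 23: 2926 + 133 = 3059
invoice 24: 3059 + 133 = 3192
invoice 25: 3192 + 133 = 3325
invoice 26: 3325 + 133 = 3458
invoice 27: 3458 + 133 = 3591

133, 266, 399, 532, 665, 798, 931, 1064, 1197, 1330, 1463, 1596, 1729, 1862, 1995, 2128, 2261, 2394, 2527, 2660, 2793, 2926, 3059, 3192, 3325, 3458, 3591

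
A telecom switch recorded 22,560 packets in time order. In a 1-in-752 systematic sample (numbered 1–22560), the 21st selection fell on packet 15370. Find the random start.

330

k = 752
r = 15370 − (21−1)×752 = 15370 − 15040 = 330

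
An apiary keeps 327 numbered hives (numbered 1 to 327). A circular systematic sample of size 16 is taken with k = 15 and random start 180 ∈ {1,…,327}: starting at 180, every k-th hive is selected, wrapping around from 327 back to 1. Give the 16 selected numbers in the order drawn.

180, 195, 210, 225, 240, 255, 270, 285, 300, 315, 3, 18, 33, 48, 63, 78

Selection 1: 180
Selection 2: 180 + 15 = 195
Selection 3: 195 + 15 = 210
Selection 4: 210 + 15 = 225
Selection 5: 225 + 15 = 240
Selection 6: 240 + 15 = 255
Selection 7: 255 + 15 = 270
Selection 8: 270 + 15 = 285
Selection 9: 285 + 15 = 300
Selection 10: 300 + 15 = 315
Selection 11: 315 + 15 = 330 → 330 − 327 = 3
Selection 12: 3 + 15 = 18
Selection 13: 18 + 15 = 33
Selection 14: 33 + 15 = 48
Selection 15: 48 + 15 = 63
Selection 16: 63 + 15 = 78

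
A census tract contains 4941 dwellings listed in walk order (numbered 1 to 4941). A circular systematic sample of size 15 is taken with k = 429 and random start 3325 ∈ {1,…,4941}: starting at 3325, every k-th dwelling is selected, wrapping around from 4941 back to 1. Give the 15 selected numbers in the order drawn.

Selection 1: 3325
Selection 2: 3325 + 429 = 3754
Selection 3: 3754 + 429 = 4183
Selection 4: 4183 + 429 = 4612
Selection 5: 4612 + 429 = 5041 → 5041 − 4941 = 100
Selection 6: 100 + 429 = 529
Selection 7: 529 + 429 = 958
Selection 8: 958 + 429 = 1387
Selection 9: 1387 + 429 = 1816
Selection 10: 1816 + 429 = 2245
Selection 11: 2245 + 429 = 2674
Selection 12: 2674 + 429 = 3103
Selection 13: 3103 + 429 = 3532
Selection 14: 3532 + 429 = 3961
Selection 15: 3961 + 429 = 4390

3325, 3754, 4183, 4612, 100, 529, 958, 1387, 1816, 2245, 2674, 3103, 3532, 3961, 4390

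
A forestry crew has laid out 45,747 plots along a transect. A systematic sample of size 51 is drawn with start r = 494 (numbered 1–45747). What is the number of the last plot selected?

45344

k = 45747/51 = 897
51st selection = r + (51−1)·k = 494 + 50×897 = 494 + 44850 = 45344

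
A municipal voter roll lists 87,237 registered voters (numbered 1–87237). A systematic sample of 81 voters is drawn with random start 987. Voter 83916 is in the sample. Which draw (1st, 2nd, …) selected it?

k = 87237/81 = 1077
position = (83916 − 987)/1077 + 1 = 82929/1077 + 1 = 77 + 1 = 78

78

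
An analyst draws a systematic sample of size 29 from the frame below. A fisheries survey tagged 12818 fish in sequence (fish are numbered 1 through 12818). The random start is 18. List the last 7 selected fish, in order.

9742, 10184, 10626, 11068, 11510, 11952, 12394

k = N/n = 12818/29 = 442
23rd selection = 18 + 22×442 = 9742
24th: 9742 + 442 = 10184
25th: 10184 + 442 = 10626
26th: 10626 + 442 = 11068
27th: 11068 + 442 = 11510
28th: 11510 + 442 = 11952
29th: 11952 + 442 = 12394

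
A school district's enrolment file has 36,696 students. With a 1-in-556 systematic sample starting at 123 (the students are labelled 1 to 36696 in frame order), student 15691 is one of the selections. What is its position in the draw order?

29

k = 556
position = (15691 − 123)/556 + 1 = 15568/556 + 1 = 28 + 1 = 29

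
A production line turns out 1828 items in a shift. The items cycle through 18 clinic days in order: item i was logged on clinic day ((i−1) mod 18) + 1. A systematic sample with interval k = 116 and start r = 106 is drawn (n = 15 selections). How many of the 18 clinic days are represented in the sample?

9

Consecutive selections differ by k = 116, so their clinic day numbers differ by 116 mod 18 = 8.
gcd(116, 18) = 2, so the sample visits 18/2 = 9 distinct residues mod 18.
Start 106 is clinic day 16; the clinic days hit are 2, 4, 6, 8, 10, 12, 14, 16, 18.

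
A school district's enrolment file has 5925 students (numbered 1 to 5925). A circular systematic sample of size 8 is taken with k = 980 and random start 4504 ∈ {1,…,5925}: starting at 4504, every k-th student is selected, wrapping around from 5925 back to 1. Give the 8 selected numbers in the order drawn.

4504, 5484, 539, 1519, 2499, 3479, 4459, 5439

Selection 1: 4504
Selection 2: 4504 + 980 = 5484
Selection 3: 5484 + 980 = 6464 → 6464 − 5925 = 539
Selection 4: 539 + 980 = 1519
Selection 5: 1519 + 980 = 2499
Selection 6: 2499 + 980 = 3479
Selection 7: 3479 + 980 = 4459
Selection 8: 4459 + 980 = 5439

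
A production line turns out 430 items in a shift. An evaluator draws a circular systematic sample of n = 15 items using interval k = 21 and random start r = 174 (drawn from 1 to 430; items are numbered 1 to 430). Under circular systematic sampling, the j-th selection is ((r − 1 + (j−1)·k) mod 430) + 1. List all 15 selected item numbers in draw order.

Selection 1: 174
Selection 2: 174 + 21 = 195
Selection 3: 195 + 21 = 216
Selection 4: 216 + 21 = 237
Selection 5: 237 + 21 = 258
Selection 6: 258 + 21 = 279
Selection 7: 279 + 21 = 300
Selection 8: 300 + 21 = 321
Selection 9: 321 + 21 = 342
Selection 10: 342 + 21 = 363
Selection 11: 363 + 21 = 384
Selection 12: 384 + 21 = 405
Selection 13: 405 + 21 = 426
Selection 14: 426 + 21 = 447 → 447 − 430 = 17
Selection 15: 17 + 21 = 38

174, 195, 216, 237, 258, 279, 300, 321, 342, 363, 384, 405, 426, 17, 38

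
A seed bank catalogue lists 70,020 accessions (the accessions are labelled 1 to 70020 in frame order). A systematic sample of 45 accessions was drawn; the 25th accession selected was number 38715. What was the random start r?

1371

k = 70020/45 = 1556
r = 38715 − (25−1)×1556 = 38715 − 37344 = 1371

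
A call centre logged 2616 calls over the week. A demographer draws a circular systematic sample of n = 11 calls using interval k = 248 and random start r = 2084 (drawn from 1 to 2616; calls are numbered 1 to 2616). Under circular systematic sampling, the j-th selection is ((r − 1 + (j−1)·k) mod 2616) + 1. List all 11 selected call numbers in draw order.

Selection 1: 2084
Selection 2: 2084 + 248 = 2332
Selection 3: 2332 + 248 = 2580
Selection 4: 2580 + 248 = 2828 → 2828 − 2616 = 212
Selection 5: 212 + 248 = 460
Selection 6: 460 + 248 = 708
Selection 7: 708 + 248 = 956
Selection 8: 956 + 248 = 1204
Selection 9: 1204 + 248 = 1452
Selection 10: 1452 + 248 = 1700
Selection 11: 1700 + 248 = 1948

2084, 2332, 2580, 212, 460, 708, 956, 1204, 1452, 1700, 1948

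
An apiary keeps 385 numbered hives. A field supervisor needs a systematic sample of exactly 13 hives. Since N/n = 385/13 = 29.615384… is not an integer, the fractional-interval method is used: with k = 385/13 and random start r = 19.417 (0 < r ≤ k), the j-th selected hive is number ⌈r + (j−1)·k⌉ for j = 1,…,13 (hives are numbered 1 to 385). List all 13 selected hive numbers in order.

20, 50, 79, 109, 138, 168, 198, 227, 257, 286, 316, 346, 375

j=1: r + 0k = 19.417 → ⌈·⌉ = 20
j=2: r + 1k = 49.032384… → ⌈·⌉ = 50
j=3: r + 2k = 78.647769… → ⌈·⌉ = 79
j=4: r + 3k = 108.263153… → ⌈·⌉ = 109
j=5: r + 4k = 137.878538… → ⌈·⌉ = 138
j=6: r + 5k = 167.493923… → ⌈·⌉ = 168
j=7: r + 6k = 197.109307… → ⌈·⌉ = 198
j=8: r + 7k = 226.724692… → ⌈·⌉ = 227
j=9: r + 8k = 256.340076… → ⌈·⌉ = 257
j=10: r + 9k = 285.955461… → ⌈·⌉ = 286
j=11: r + 10k = 315.570846… → ⌈·⌉ = 316
j=12: r + 11k = 345.186230… → ⌈·⌉ = 346
j=13: r + 12k = 374.801615… → ⌈·⌉ = 375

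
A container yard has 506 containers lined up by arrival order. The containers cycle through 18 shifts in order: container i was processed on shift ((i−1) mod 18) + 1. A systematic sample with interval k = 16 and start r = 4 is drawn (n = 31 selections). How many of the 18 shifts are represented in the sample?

9

Consecutive selections differ by k = 16, so their shift numbers differ by 16 mod 18 = 16.
gcd(16, 18) = 2, so the sample visits 18/2 = 9 distinct residues mod 18.
Start 4 is shift 4; the shifts hit are 2, 4, 6, 8, 10, 12, 14, 16, 18.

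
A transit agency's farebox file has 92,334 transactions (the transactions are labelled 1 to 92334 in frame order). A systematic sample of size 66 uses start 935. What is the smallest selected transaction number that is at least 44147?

44304

k = 92334/66 = 1399
Steps past start: ⌈(44147 − 935)/1399⌉ = ⌈43212/1399⌉ = 31
Selected transaction: 935 + 31×1399 = 44304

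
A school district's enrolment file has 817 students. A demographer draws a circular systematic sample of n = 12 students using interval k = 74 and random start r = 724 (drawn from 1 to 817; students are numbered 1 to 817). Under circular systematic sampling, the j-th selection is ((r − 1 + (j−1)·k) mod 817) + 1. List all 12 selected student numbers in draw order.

724, 798, 55, 129, 203, 277, 351, 425, 499, 573, 647, 721

Selection 1: 724
Selection 2: 724 + 74 = 798
Selection 3: 798 + 74 = 872 → 872 − 817 = 55
Selection 4: 55 + 74 = 129
Selection 5: 129 + 74 = 203
Selection 6: 203 + 74 = 277
Selection 7: 277 + 74 = 351
Selection 8: 351 + 74 = 425
Selection 9: 425 + 74 = 499
Selection 10: 499 + 74 = 573
Selection 11: 573 + 74 = 647
Selection 12: 647 + 74 = 721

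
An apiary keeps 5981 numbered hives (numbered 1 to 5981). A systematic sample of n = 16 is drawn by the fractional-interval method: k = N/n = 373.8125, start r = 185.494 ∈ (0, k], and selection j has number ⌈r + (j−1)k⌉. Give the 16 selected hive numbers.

j=1: r + 0k = 185.494 → ⌈·⌉ = 186
j=2: r + 1k = 559.3065 → ⌈·⌉ = 560
j=3: r + 2k = 933.119 → ⌈·⌉ = 934
j=4: r + 3k = 1306.9315 → ⌈·⌉ = 1307
j=5: r + 4k = 1680.744 → ⌈·⌉ = 1681
j=6: r + 5k = 2054.5565 → ⌈·⌉ = 2055
j=7: r + 6k = 2428.369 → ⌈·⌉ = 2429
j=8: r + 7k = 2802.1815 → ⌈·⌉ = 2803
j=9: r + 8k = 3175.994 → ⌈·⌉ = 3176
j=10: r + 9k = 3549.8065 → ⌈·⌉ = 3550
j=11: r + 10k = 3923.619 → ⌈·⌉ = 3924
j=12: r + 11k = 4297.4315 → ⌈·⌉ = 4298
j=13: r + 12k = 4671.244 → ⌈·⌉ = 4672
j=14: r + 13k = 5045.0565 → ⌈·⌉ = 5046
j=15: r + 14k = 5418.869 → ⌈·⌉ = 5419
j=16: r + 15k = 5792.6815 → ⌈·⌉ = 5793

186, 560, 934, 1307, 1681, 2055, 2429, 2803, 3176, 3550, 3924, 4298, 4672, 5046, 5419, 5793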